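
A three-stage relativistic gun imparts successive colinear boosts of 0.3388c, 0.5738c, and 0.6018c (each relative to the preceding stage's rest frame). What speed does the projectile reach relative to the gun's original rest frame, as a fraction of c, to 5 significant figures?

u ≈ 0.93564c

Compose boost 2: (0.5738 + 0.3388)/(1 + 0.5738×0.3388) = 0.91260/1.194403 = 0.7640634
Compose boost 3: (0.6018 + 0.7640634)/(1 + 0.6018×0.7640634) = 1.365863/1.459813 = 0.93564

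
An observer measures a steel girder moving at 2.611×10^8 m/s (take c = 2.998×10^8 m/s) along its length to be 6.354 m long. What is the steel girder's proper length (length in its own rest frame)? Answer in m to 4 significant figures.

L₀ ≈ 12.93 m

β = v/c = 2.611×10^8 / 2.998×10^8 = 0.870914
γ = 1/√(1 − 0.870914²) = 2.03485
L₀ = γL = 2.03485 × 6.354 = 12.93 m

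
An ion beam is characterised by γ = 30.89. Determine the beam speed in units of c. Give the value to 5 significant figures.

β = √(1 − 1/γ²) = √(1 − 1/30.89²) = √(0.9989520) = 0.99948

β ≈ 0.99948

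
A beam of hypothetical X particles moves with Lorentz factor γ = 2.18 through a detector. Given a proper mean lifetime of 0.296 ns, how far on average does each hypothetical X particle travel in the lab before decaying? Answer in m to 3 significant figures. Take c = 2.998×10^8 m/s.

β = √(1 − 1/γ²) = √(1 − 1/2.18²) = 0.88858
Dilated lifetime: Δt = γτ₀ = 2.18 × 0.296 ns = 0.64528 ns
d = vΔt = 0.88858c × 0.64528 ns = 2.6640×10^8 m/s × 6.4528×10^-10 s = 0.172 m

d ≈ 0.172 m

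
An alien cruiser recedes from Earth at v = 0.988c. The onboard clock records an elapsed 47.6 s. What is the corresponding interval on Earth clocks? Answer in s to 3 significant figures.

γ = 1/√(1 − 0.988²) = 6.4744
Time dilation: Δt = γτ₀ = 6.4744 × 47.6 s = 308 s

Δt ≈ 308 s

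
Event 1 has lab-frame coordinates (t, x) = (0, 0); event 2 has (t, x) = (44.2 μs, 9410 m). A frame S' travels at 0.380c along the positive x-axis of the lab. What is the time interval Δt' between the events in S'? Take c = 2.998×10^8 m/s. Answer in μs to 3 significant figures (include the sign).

Δt' ≈ 34.9 μs

γ = 1/√(1 − 0.380²) = 1.0811
Δt' = γ(Δt − vΔx/c²) = 1.0811 × (44.2 μs − 0.380×9410 m / (2.998×10^8 m/s))
= 1.0811 × (32.273 μs) = 34.9 μs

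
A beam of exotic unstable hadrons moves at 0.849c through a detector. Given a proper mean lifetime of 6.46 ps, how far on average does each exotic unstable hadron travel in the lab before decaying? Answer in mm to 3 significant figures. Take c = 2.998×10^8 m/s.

γ = 1/√(1 − 0.849²) = 1.8925
Dilated lifetime: Δt = γτ₀ = 1.8925 × 6.46 ps = 12.226 ps
d = vΔt = 0.849c × 12.226 ps = 2.5453×10^8 m/s × 1.2226×10^-11 s = 3.11 mm

d ≈ 3.11 mm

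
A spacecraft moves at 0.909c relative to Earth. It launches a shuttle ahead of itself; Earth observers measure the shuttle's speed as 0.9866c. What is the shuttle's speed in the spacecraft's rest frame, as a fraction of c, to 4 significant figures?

Inverse velocity addition: u' = (u − v)/(1 − uv/c²)
= (0.9866 − 0.909)/(1 − 0.9866×0.909) = 0.07760/0.103181 = 0.7521

u' ≈ 0.7521c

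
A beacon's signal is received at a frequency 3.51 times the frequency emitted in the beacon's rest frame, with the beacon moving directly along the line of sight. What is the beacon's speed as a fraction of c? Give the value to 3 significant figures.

f_obs/f_src = √((1+β)/(1−β)) = 3.51  ⇒  (1+β)/(1−β) = 12.320
β = |1 − D²|/(1 + D²) = |1 − 12.320|/(1 + 12.320) = 0.850

β ≈ 0.850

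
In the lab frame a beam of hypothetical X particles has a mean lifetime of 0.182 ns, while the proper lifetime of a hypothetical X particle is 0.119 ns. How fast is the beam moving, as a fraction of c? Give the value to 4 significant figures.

γ = Δt/τ₀ = 0.182/0.119 = 1.52941
β = √(1 − 1/γ²) = √(1 − 1/1.52941²) = 0.7566

β ≈ 0.7566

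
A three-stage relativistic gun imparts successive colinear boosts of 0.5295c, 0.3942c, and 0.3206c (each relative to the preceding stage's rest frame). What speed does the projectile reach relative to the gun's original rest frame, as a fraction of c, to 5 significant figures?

u ≈ 0.87132c

Compose boost 2: (0.3942 + 0.5295)/(1 + 0.3942×0.5295) = 0.92370/1.208729 = 0.7641912
Compose boost 3: (0.3206 + 0.7641912)/(1 + 0.3206×0.7641912) = 1.084791/1.245000 = 0.87132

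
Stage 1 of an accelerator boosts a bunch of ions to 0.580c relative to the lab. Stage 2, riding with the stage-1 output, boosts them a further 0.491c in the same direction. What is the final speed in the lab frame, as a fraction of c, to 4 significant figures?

Compose boost 2: (0.491 + 0.580)/(1 + 0.491×0.580) = 1.071/1.28478 = 0.8336

u ≈ 0.8336c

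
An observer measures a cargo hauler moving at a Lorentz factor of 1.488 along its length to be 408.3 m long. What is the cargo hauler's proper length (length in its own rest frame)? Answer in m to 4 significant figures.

γ = 1.488 (given)
L₀ = γL = 1.488 × 408.3 = 607.6 m

L₀ ≈ 607.6 m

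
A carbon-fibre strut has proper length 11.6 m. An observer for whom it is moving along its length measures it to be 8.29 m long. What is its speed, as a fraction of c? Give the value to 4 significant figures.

β ≈ 0.6995

γ = L₀/L = 11.6/8.29 = 1.39928
β = √(1 − 1/γ²) = 0.6995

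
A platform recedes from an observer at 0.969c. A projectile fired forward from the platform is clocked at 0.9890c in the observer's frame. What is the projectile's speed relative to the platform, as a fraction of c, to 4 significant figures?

u' ≈ 0.4801c

Inverse velocity addition: u' = (u − v)/(1 − uv/c²)
= (0.9890 − 0.969)/(1 − 0.9890×0.969) = 0.02000/0.0416590 = 0.4801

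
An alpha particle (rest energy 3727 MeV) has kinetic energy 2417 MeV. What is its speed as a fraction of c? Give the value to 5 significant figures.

β ≈ 0.79500

γ = 1 + K/(m₀c²) = 1 + 2417/3727 = 1.648511
β = √(1 − 1/γ²) = 0.79500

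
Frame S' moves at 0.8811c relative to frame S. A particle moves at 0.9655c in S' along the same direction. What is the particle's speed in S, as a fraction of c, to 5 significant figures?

u ≈ 0.99778c

Relativistic velocity addition: u = (u' + v)/(1 + u'v/c²)
= (0.9655 + 0.8811)/(1 + 0.9655×0.8811) = 1.8466/1.850702 = 0.99778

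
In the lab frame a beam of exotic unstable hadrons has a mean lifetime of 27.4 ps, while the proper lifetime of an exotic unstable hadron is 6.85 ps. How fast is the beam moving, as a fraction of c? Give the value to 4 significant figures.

β ≈ 0.9682

γ = Δt/τ₀ = 27.4/6.85 = 4.00000
β = √(1 − 1/γ²) = √(1 − 1/4.00000²) = 0.9682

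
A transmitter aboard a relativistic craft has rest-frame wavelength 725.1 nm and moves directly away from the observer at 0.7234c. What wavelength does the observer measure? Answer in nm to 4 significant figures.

λ_obs ≈ 1810 nm

Relativistic Doppler: λ_obs = λ_src √((1+β)/(1−β))
= 725.1 × √(1.72340/0.276600) = 725.1 × 2.49613 = 1810 nm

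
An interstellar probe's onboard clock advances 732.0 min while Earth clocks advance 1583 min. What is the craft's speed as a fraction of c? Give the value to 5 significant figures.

β ≈ 0.88666

γ = Δt/τ₀ = 1583/732.0 = 2.162568
β = √(1 − 1/γ²) = √(1 − 1/2.162568²) = 0.88666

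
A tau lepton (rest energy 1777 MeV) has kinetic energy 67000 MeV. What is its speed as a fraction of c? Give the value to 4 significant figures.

γ = 1 + K/(m₀c²) = 1 + 67000/1777 = 38.7040
β = √(1 − 1/γ²) = 0.9997

β ≈ 0.9997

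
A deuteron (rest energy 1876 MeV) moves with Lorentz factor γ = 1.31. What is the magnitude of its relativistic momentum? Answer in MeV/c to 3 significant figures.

β = √(1 − 1/γ²) = √(1 − 1/1.31²) = 0.64597
p = γβm₀c = 1.31 × 0.64597 × 1876 MeV/c = 1590 MeV/c

p ≈ 1590 MeV/c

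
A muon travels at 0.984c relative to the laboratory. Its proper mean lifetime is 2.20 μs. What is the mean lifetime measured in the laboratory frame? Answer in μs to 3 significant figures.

Δt ≈ 12.3 μs

γ = 1/√(1 − 0.984²) = 5.6127
Time dilation: Δt = γτ₀ = 5.6127 × 2.20 μs = 12.3 μs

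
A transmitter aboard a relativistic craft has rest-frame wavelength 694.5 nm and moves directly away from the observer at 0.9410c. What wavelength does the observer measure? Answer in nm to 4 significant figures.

Relativistic Doppler: λ_obs = λ_src √((1+β)/(1−β))
= 694.5 × √(1.94100/0.0590000) = 694.5 × 5.73570 = 3983 nm

λ_obs ≈ 3983 nm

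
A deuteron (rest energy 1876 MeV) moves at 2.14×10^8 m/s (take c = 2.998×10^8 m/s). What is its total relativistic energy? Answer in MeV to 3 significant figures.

β = v/c = 2.14×10^8 / 2.998×10^8 = 0.71381
γ = 1/√(1 − 0.71381²) = 1.4279
E = γm₀c² = 1.4279 × 1876 MeV = 2680 MeV

E ≈ 2680 MeV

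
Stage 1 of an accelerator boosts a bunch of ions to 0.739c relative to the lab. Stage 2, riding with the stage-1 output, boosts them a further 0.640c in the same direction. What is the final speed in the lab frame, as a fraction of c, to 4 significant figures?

u ≈ 0.9362c

Compose boost 2: (0.640 + 0.739)/(1 + 0.640×0.739) = 1.379/1.47296 = 0.9362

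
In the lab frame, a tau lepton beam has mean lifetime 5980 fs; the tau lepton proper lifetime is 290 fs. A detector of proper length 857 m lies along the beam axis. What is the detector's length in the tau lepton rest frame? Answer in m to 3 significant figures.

Time dilation ⇒ γ = Δt/τ₀ = 5980/290 = 20.621
Length contraction: L = L₀/γ = 857/20.621 = 41.6 m

L ≈ 41.6 m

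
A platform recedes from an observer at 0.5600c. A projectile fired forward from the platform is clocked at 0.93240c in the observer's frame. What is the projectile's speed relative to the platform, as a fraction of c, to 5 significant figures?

Inverse velocity addition: u' = (u − v)/(1 − uv/c²)
= (0.93240 − 0.5600)/(1 − 0.93240×0.5600) = 0.37240/0.4778560 = 0.77931

u' ≈ 0.77931c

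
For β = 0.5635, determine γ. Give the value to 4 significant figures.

γ = 1/√(1 − β²) = 1/√(1 − 0.5635²) = 1/√(0.682468) = 1.210

γ ≈ 1.210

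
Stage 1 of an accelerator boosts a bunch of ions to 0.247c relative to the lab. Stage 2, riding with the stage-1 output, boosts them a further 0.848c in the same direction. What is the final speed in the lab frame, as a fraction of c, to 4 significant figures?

u ≈ 0.9054c

Compose boost 2: (0.848 + 0.247)/(1 + 0.848×0.247) = 1.095/1.20946 = 0.9054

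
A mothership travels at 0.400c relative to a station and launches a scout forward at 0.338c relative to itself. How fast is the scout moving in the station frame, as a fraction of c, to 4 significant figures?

u ≈ 0.6501c

Compose boost 2: (0.338 + 0.400)/(1 + 0.338×0.400) = 0.7380/1.13520 = 0.6501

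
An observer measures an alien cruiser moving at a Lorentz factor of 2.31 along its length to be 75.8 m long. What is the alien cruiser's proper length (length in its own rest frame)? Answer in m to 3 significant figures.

γ = 2.31 (given)
L₀ = γL = 2.31 × 75.8 = 175 m

L₀ ≈ 175 m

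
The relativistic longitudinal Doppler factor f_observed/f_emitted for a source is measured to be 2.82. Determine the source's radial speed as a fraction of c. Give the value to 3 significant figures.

β ≈ 0.777

f_obs/f_src = √((1+β)/(1−β)) = 2.82  ⇒  (1+β)/(1−β) = 7.9524
β = |1 − D²|/(1 + D²) = |1 − 7.9524|/(1 + 7.9524) = 0.777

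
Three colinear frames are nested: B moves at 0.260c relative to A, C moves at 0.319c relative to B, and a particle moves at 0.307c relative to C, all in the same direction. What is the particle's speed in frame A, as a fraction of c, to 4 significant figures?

u ≈ 0.7230c

Compose boost 2: (0.319 + 0.260)/(1 + 0.319×0.260) = 0.5790/1.08294 = 0.534656
Compose boost 3: (0.307 + 0.534656)/(1 + 0.307×0.534656) = 0.841656/1.16414 = 0.7230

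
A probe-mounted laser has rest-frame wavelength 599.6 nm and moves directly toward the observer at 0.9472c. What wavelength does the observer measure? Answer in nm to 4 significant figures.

λ_obs ≈ 98.74 nm

Relativistic Doppler: λ_obs = λ_src √((1−β)/(1+β))
= 599.6 × √(0.0528000/1.94720) = 599.6 × 0.164669 = 98.74 nm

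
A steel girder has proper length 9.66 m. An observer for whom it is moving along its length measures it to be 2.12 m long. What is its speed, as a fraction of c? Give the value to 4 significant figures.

β ≈ 0.9756

γ = L₀/L = 9.66/2.12 = 4.55660
β = √(1 − 1/γ²) = 0.9756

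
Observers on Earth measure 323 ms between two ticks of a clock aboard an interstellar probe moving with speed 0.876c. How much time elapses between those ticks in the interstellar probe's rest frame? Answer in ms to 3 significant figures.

γ = 1/√(1 − 0.876²) = 2.0734
Proper time: τ₀ = Δt/γ = 323/2.0734 = 156 ms

τ₀ ≈ 156 ms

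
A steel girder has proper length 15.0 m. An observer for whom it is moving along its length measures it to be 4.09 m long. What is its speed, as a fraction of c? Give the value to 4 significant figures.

β ≈ 0.9621

γ = L₀/L = 15.0/4.09 = 3.66748
β = √(1 − 1/γ²) = 0.9621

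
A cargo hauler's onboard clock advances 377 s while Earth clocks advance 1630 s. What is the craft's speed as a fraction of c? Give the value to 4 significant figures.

γ = Δt/τ₀ = 1630/377 = 4.32361
β = √(1 − 1/γ²) = √(1 − 1/4.32361²) = 0.9729

β ≈ 0.9729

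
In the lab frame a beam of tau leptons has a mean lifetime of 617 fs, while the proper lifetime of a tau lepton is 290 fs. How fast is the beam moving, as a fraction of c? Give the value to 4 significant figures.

γ = Δt/τ₀ = 617/290 = 2.12759
β = √(1 − 1/γ²) = √(1 − 1/2.12759²) = 0.8827

β ≈ 0.8827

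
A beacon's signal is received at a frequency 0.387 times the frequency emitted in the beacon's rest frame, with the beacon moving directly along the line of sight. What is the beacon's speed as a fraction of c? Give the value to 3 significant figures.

f_obs/f_src = √((1−β)/(1+β)) = 0.387  ⇒  (1−β)/(1+β) = 0.14977
β = |1 − D²|/(1 + D²) = |1 − 0.14977|/(1 + 0.14977) = 0.739

β ≈ 0.739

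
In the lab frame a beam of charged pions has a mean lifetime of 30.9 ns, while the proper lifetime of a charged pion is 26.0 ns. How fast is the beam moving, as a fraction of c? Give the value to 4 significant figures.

γ = Δt/τ₀ = 30.9/26.0 = 1.18846
β = √(1 − 1/γ²) = √(1 − 1/1.18846²) = 0.5404

β ≈ 0.5404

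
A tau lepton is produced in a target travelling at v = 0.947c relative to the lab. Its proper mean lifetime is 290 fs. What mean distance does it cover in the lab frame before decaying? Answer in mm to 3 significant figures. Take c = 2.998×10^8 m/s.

d ≈ 0.256 mm

γ = 1/√(1 − 0.947²) = 3.1130
Dilated lifetime: Δt = γτ₀ = 3.1130 × 290 fs = 902.77 fs
d = vΔt = 0.947c × 902.77 fs = 2.8391×10^8 m/s × 9.0277×10^-13 s = 0.256 mm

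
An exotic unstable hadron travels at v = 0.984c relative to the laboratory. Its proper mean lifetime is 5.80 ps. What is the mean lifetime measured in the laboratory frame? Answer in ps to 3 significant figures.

γ = 1/√(1 − 0.984²) = 5.6127
Time dilation: Δt = γτ₀ = 5.6127 × 5.80 ps = 32.6 ps

Δt ≈ 32.6 ps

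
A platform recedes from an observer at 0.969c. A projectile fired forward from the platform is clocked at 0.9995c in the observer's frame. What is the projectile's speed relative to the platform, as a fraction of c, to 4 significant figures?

Inverse velocity addition: u' = (u − v)/(1 − uv/c²)
= (0.9995 − 0.969)/(1 − 0.9995×0.969) = 0.03050/0.0314845 = 0.9687

u' ≈ 0.9687c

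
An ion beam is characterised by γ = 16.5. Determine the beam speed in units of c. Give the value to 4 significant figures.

β ≈ 0.9982

β = √(1 − 1/γ²) = √(1 − 1/16.5²) = √(0.996327) = 0.9982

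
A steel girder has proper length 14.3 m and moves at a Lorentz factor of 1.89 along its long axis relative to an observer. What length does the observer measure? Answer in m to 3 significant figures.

γ = 1.89 (given)
Length contraction: L = L₀/γ = 14.3/1.89 = 7.57 m

L ≈ 7.57 m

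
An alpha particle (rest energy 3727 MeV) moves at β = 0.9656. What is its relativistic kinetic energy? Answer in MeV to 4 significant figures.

γ = 1/√(1 − 0.9656²) = 3.84568
K = (γ − 1)m₀c² = (3.84568 − 1) × 3727 MeV = 2.84568 × 3727 MeV = 10610 MeV

K ≈ 10610 MeV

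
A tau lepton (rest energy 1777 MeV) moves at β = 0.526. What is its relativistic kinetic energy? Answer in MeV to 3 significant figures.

γ = 1/√(1 − 0.526²) = 1.1758
K = (γ − 1)m₀c² = (1.1758 − 1) × 1777 MeV = 0.17580 × 1777 MeV = 312 MeV

K ≈ 312 MeV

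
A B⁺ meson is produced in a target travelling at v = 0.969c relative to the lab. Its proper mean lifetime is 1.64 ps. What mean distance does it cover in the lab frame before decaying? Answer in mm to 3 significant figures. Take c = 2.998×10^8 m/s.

d ≈ 1.93 mm

γ = 1/√(1 − 0.969²) = 4.0476
Dilated lifetime: Δt = γτ₀ = 4.0476 × 1.64 ps = 6.6380 ps
d = vΔt = 0.969c × 6.6380 ps = 2.9051×10^8 m/s × 6.6380×10^-12 s = 1.93 mm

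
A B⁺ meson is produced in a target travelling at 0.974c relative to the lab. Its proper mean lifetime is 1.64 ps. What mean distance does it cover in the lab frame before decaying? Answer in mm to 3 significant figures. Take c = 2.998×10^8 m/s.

d ≈ 2.11 mm

γ = 1/√(1 − 0.974²) = 4.4141
Dilated lifetime: Δt = γτ₀ = 4.4141 × 1.64 ps = 7.2391 ps
d = vΔt = 0.974c × 7.2391 ps = 2.9201×10^8 m/s × 7.2391×10^-12 s = 2.11 mm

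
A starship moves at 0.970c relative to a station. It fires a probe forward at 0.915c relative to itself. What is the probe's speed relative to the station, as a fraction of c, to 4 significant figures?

Relativistic velocity addition: u = (u' + v)/(1 + u'v/c²)
= (0.915 + 0.970)/(1 + 0.915×0.970) = 1.885/1.88755 = 0.9986

u ≈ 0.9986c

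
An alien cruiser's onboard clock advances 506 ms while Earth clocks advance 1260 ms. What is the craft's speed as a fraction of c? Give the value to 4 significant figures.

γ = Δt/τ₀ = 1260/506 = 2.49012
β = √(1 − 1/γ²) = √(1 − 1/2.49012²) = 0.9158

β ≈ 0.9158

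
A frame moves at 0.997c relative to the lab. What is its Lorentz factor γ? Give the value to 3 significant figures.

γ = 1/√(1 − β²) = 1/√(1 − 0.997²) = 1/√(0.0059910) = 12.9

γ ≈ 12.9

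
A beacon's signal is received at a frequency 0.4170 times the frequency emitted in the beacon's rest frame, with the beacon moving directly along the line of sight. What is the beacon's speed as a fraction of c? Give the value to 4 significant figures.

β ≈ 0.7037

f_obs/f_src = √((1−β)/(1+β)) = 0.4170  ⇒  (1−β)/(1+β) = 0.173889
β = |1 − D²|/(1 + D²) = |1 − 0.173889|/(1 + 0.173889) = 0.7037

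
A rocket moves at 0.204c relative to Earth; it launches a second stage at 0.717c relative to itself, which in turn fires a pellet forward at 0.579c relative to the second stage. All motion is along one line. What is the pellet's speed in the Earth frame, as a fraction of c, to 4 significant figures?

Compose boost 2: (0.717 + 0.204)/(1 + 0.717×0.204) = 0.9210/1.14627 = 0.803477
Compose boost 3: (0.579 + 0.803477)/(1 + 0.579×0.803477) = 1.38248/1.46521 = 0.9435

u ≈ 0.9435c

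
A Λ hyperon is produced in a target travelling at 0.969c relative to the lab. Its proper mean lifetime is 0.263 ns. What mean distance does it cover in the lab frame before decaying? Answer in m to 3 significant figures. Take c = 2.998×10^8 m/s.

d ≈ 0.309 m

γ = 1/√(1 − 0.969²) = 4.0476
Dilated lifetime: Δt = γτ₀ = 4.0476 × 0.263 ns = 1.0645 ns
d = vΔt = 0.969c × 1.0645 ns = 2.9051×10^8 m/s × 1.0645×10^-9 s = 0.309 m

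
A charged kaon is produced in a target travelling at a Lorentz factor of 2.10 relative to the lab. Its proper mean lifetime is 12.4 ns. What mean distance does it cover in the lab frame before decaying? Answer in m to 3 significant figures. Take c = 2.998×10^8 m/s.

β = √(1 − 1/γ²) = √(1 − 1/2.10²) = 0.87934
Dilated lifetime: Δt = γτ₀ = 2.10 × 12.4 ns = 26.040 ns
d = vΔt = 0.87934c × 26.040 ns = 2.6363×10^8 m/s × 2.6040×10^-8 s = 6.86 m

d ≈ 6.86 m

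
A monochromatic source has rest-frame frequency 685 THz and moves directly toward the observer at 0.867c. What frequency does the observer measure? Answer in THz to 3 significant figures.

Relativistic Doppler: f_obs = f_src √((1+β)/(1−β))
= 685 × √(1.8670/0.13300) = 685 × 3.7467 = 2570 THz

f_obs ≈ 2570 THz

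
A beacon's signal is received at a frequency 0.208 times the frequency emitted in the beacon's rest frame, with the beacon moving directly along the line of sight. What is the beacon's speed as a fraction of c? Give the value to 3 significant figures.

β ≈ 0.917

f_obs/f_src = √((1−β)/(1+β)) = 0.208  ⇒  (1−β)/(1+β) = 0.043264
β = |1 − D²|/(1 + D²) = |1 − 0.043264|/(1 + 0.043264) = 0.917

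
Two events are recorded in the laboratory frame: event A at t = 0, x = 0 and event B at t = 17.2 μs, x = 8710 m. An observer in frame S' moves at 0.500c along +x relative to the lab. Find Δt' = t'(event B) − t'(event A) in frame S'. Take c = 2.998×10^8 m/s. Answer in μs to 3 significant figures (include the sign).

γ = 1/√(1 − 0.500²) = 1.1547
Δt' = γ(Δt − vΔx/c²) = 1.1547 × (17.2 μs − 0.500×8710 m / (2.998×10^8 m/s))
= 1.1547 × (2.6736 μs) = 3.09 μs

Δt' ≈ 3.09 μs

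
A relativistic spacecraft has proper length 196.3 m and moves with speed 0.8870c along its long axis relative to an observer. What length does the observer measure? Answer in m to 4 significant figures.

L ≈ 90.65 m

γ = 1/√(1 − 0.8870²) = 2.16558
Length contraction: L = L₀/γ = 196.3/2.16558 = 90.65 m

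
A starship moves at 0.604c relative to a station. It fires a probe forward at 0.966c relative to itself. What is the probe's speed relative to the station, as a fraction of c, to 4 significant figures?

Relativistic velocity addition: u = (u' + v)/(1 + u'v/c²)
= (0.966 + 0.604)/(1 + 0.966×0.604) = 1.570/1.58346 = 0.9915

u ≈ 0.9915c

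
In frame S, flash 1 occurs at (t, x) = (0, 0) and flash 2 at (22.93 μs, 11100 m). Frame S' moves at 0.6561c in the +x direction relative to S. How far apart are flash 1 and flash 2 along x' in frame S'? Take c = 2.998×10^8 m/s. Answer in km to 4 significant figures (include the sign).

Δx' ≈ 8.732 km

γ = 1/√(1 − 0.6561²) = 1.32508
Δx' = γ(Δx − vΔt) = 1.32508 × (11100 m − 0.6561×(2.998×10^8 m/s)×22.93×10^-6 s)
= 1.32508 × (6589.70 m) = 8.732 km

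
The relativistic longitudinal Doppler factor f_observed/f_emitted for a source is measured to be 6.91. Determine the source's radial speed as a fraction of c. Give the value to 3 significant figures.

f_obs/f_src = √((1+β)/(1−β)) = 6.91  ⇒  (1+β)/(1−β) = 47.748
β = |1 − D²|/(1 + D²) = |1 − 47.748|/(1 + 47.748) = 0.959

β ≈ 0.959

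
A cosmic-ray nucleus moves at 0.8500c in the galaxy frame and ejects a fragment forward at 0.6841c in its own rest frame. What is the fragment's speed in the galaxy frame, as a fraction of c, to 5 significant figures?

Compose boost 2: (0.6841 + 0.8500)/(1 + 0.6841×0.8500) = 1.5341/1.581485 = 0.97004

u ≈ 0.97004c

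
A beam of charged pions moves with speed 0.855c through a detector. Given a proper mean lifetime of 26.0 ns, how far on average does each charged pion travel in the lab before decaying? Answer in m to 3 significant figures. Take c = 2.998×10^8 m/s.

γ = 1/√(1 − 0.855²) = 1.9282
Dilated lifetime: Δt = γτ₀ = 1.9282 × 26.0 ns = 50.132 ns
d = vΔt = 0.855c × 50.132 ns = 2.5633×10^8 m/s × 5.0132×10^-8 s = 12.9 m

d ≈ 12.9 m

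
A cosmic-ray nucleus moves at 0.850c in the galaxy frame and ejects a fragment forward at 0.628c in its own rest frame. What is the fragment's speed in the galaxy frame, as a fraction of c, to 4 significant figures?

Compose boost 2: (0.628 + 0.850)/(1 + 0.628×0.850) = 1.478/1.53380 = 0.9636

u ≈ 0.9636c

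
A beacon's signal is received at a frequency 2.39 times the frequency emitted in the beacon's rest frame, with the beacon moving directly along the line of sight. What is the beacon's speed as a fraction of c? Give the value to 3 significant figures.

f_obs/f_src = √((1+β)/(1−β)) = 2.39  ⇒  (1+β)/(1−β) = 5.7121
β = |1 − D²|/(1 + D²) = |1 − 5.7121|/(1 + 5.7121) = 0.702

β ≈ 0.702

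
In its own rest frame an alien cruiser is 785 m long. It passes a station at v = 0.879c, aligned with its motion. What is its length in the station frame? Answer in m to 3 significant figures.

γ = 1/√(1 − 0.879²) = 2.0972
Length contraction: L = L₀/γ = 785/2.0972 = 374 m

L ≈ 374 m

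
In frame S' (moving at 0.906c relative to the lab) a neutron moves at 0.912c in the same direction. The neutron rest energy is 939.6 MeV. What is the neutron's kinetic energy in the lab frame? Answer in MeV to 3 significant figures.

u_lab = (0.912 + 0.906)/(1 + 0.912×0.906) = 0.995471
γ = 1/√(1 − 0.995471²) = 10.519
K = (γ − 1)m₀c² = (10.519 − 1) × 939.6 = 9.5185 × 939.6 = 8940 MeV

K ≈ 8940 MeV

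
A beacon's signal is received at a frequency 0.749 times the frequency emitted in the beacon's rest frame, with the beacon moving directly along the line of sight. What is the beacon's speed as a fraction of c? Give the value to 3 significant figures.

β ≈ 0.281

f_obs/f_src = √((1−β)/(1+β)) = 0.749  ⇒  (1−β)/(1+β) = 0.56100
β = |1 − D²|/(1 + D²) = |1 − 0.56100|/(1 + 0.56100) = 0.281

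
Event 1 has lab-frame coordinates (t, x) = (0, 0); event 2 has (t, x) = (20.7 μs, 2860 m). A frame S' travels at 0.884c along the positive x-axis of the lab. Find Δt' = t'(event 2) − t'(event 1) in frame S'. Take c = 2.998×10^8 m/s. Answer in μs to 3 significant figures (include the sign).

Δt' ≈ 26.2 μs

γ = 1/√(1 − 0.884²) = 2.1391
Δt' = γ(Δt − vΔx/c²) = 2.1391 × (20.7 μs − 0.884×2860 m / (2.998×10^8 m/s))
= 2.1391 × (12.267 μs) = 26.2 μs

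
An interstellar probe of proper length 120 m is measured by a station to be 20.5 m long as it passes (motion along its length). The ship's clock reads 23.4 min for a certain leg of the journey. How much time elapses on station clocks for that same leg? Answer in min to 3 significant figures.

Δt ≈ 137 min

Length contraction ⇒ γ = L₀/L = 120/20.5 = 5.8537
Time dilation: Δt = γτ₀ = 5.8537 × 23.4 min = 137 min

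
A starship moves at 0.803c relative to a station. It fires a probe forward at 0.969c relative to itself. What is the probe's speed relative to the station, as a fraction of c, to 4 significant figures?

Relativistic velocity addition: u = (u' + v)/(1 + u'v/c²)
= (0.969 + 0.803)/(1 + 0.969×0.803) = 1.772/1.77811 = 0.9966

u ≈ 0.9966c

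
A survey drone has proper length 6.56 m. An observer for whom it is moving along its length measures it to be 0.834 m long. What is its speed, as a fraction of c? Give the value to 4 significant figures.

γ = L₀/L = 6.56/0.834 = 7.86571
β = √(1 − 1/γ²) = 0.9919

β ≈ 0.9919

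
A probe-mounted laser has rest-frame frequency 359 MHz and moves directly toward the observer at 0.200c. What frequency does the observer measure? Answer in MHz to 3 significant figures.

f_obs ≈ 440 MHz

Relativistic Doppler: f_obs = f_src √((1+β)/(1−β))
= 359 × √(1.2000/0.80000) = 359 × 1.2247 = 440 MHz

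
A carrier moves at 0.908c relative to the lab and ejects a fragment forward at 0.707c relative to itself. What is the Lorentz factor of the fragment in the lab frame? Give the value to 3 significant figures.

u_lab = (0.707 + 0.908)/(1 + 0.707×0.908) = 1.615/1.64196 = 0.983583
γ = 1/√(1 − 0.983583²) = 5.54

γ ≈ 5.54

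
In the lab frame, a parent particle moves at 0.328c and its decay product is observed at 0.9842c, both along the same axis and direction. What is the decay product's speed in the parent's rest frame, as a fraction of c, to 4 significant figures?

Inverse velocity addition: u' = (u − v)/(1 − uv/c²)
= (0.9842 − 0.328)/(1 − 0.9842×0.328) = 0.6562/0.677182 = 0.9690

u' ≈ 0.9690c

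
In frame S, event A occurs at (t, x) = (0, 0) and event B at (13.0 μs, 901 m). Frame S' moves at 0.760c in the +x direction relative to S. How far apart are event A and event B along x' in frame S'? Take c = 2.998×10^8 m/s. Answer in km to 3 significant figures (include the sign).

Δx' ≈ -3.17 km

γ = 1/√(1 − 0.760²) = 1.5386
Δx' = γ(Δx − vΔt) = 1.5386 × (901 m − 0.760×(2.998×10^8 m/s)×13.0×10^-6 s)
= 1.5386 × (-2061.0 m) = -3.17 km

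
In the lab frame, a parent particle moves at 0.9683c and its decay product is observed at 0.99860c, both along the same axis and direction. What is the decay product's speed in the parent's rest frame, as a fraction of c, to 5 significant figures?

Inverse velocity addition: u' = (u − v)/(1 − uv/c²)
= (0.99860 − 0.9683)/(1 − 0.99860×0.9683) = 0.030300/0.03305562 = 0.91664

u' ≈ 0.91664c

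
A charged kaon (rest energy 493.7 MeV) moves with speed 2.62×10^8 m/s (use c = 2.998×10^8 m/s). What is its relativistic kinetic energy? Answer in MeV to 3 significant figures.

β = v/c = 2.62×10^8 / 2.998×10^8 = 0.87392
γ = 1/√(1 − 0.87392²) = 2.0573
K = (γ − 1)m₀c² = (2.0573 − 1) × 493.7 MeV = 1.0573 × 493.7 MeV = 522 MeV

K ≈ 522 MeV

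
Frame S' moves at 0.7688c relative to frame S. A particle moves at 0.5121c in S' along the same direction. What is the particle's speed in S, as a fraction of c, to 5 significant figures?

u ≈ 0.91906c

Relativistic velocity addition: u = (u' + v)/(1 + u'v/c²)
= (0.5121 + 0.7688)/(1 + 0.5121×0.7688) = 1.2809/1.393702 = 0.91906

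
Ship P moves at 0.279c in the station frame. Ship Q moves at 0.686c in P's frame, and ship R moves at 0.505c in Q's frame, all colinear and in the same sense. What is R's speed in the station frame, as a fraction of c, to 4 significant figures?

Compose boost 2: (0.686 + 0.279)/(1 + 0.686×0.279) = 0.9650/1.19139 = 0.809976
Compose boost 3: (0.505 + 0.809976)/(1 + 0.505×0.809976) = 1.31498/1.40904 = 0.9332

u ≈ 0.9332c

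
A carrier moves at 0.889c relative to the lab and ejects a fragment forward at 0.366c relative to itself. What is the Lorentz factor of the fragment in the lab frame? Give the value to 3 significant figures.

γ ≈ 3.11

u_lab = (0.366 + 0.889)/(1 + 0.366×0.889) = 1.255/1.32537 = 0.946903
γ = 1/√(1 − 0.946903²) = 3.11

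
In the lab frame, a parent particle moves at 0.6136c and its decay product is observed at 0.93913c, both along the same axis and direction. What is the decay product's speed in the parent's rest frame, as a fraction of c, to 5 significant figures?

Inverse velocity addition: u' = (u − v)/(1 − uv/c²)
= (0.93913 − 0.6136)/(1 − 0.93913×0.6136) = 0.32553/0.4237498 = 0.76821

u' ≈ 0.76821c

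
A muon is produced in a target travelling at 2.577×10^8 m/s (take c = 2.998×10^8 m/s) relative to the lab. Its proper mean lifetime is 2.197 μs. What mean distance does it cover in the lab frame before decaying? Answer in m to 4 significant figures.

β = v/c = 2.577×10^8 / 2.998×10^8 = 0.859573
γ = 1/√(1 − 0.859573²) = 1.95690
Dilated lifetime: Δt = γτ₀ = 1.95690 × 2.197 μs = 4.29930 μs
d = vΔt = 0.859573c × 4.29930 μs = 2.57700×10^8 m/s × 4.29930×10^-6 s = 1108 m

d ≈ 1108 m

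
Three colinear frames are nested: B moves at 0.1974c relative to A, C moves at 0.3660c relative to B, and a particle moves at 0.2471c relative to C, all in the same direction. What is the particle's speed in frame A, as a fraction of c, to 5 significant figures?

Compose boost 2: (0.3660 + 0.1974)/(1 + 0.3660×0.1974) = 0.56340/1.072248 = 0.5254379
Compose boost 3: (0.2471 + 0.5254379)/(1 + 0.2471×0.5254379) = 0.7725379/1.129836 = 0.68376

u ≈ 0.68376c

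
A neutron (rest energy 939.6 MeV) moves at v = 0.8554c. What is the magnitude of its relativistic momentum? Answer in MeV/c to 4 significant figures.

p ≈ 1552 MeV/c

γ = 1/√(1 − 0.8554²) = 1.93062
p = γβm₀c = 1.93062 × 0.8554 × 939.6 MeV/c = 1552 MeV/c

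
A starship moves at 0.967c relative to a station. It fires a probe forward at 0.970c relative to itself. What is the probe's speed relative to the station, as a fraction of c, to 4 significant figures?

u ≈ 0.9995c

Relativistic velocity addition: u = (u' + v)/(1 + u'v/c²)
= (0.970 + 0.967)/(1 + 0.970×0.967) = 1.937/1.93799 = 0.9995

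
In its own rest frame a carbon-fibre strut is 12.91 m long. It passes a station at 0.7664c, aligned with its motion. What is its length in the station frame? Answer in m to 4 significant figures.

L ≈ 8.293 m

γ = 1/√(1 − 0.7664²) = 1.55675
Length contraction: L = L₀/γ = 12.91/1.55675 = 8.293 m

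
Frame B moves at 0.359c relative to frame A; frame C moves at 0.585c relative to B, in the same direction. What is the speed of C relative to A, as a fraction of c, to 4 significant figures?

Compose boost 2: (0.585 + 0.359)/(1 + 0.585×0.359) = 0.9440/1.21002 = 0.7802

u ≈ 0.7802c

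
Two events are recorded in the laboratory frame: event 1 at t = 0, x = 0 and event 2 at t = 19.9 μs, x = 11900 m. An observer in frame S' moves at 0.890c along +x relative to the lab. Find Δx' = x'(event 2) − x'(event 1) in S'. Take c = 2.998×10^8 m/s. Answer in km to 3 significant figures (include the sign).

Δx' ≈ 14.5 km

γ = 1/√(1 − 0.890²) = 2.1932
Δx' = γ(Δx − vΔt) = 2.1932 × (11900 m − 0.890×(2.998×10^8 m/s)×19.9×10^-6 s)
= 2.1932 × (6590.2 m) = 14.5 km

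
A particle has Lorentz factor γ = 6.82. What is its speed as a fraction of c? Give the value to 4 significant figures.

β = √(1 − 1/γ²) = √(1 − 1/6.82²) = √(0.978500) = 0.9892

β ≈ 0.9892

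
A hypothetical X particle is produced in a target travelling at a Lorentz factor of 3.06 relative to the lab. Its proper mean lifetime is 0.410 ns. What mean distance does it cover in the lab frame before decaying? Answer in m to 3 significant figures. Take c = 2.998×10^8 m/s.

d ≈ 0.355 m

β = √(1 − 1/γ²) = √(1 − 1/3.06²) = 0.94509
Dilated lifetime: Δt = γτ₀ = 3.06 × 0.410 ns = 1.2546 ns
d = vΔt = 0.94509c × 1.2546 ns = 2.8334×10^8 m/s × 1.2546×10^-9 s = 0.355 m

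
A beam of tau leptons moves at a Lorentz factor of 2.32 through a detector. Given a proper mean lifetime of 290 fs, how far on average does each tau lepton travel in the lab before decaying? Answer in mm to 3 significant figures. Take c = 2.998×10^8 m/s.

d ≈ 0.182 mm

β = √(1 − 1/γ²) = √(1 − 1/2.32²) = 0.90234
Dilated lifetime: Δt = γτ₀ = 2.32 × 290 fs = 672.80 fs
d = vΔt = 0.90234c × 672.80 fs = 2.7052×10^8 m/s × 6.7280×10^-13 s = 0.182 mm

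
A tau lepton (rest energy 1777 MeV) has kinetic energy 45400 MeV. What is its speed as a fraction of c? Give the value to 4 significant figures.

β ≈ 0.9993

γ = 1 + K/(m₀c²) = 1 + 45400/1777 = 26.5487
β = √(1 − 1/γ²) = 0.9993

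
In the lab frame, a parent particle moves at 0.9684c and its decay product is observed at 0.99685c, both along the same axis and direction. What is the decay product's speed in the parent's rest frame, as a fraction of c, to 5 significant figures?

u' ≈ 0.82106c

Inverse velocity addition: u' = (u − v)/(1 − uv/c²)
= (0.99685 − 0.9684)/(1 − 0.99685×0.9684) = 0.028450/0.03465046 = 0.82106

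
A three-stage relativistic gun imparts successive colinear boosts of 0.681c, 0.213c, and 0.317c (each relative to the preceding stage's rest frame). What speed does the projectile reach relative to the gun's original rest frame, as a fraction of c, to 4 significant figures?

Compose boost 2: (0.213 + 0.681)/(1 + 0.213×0.681) = 0.8940/1.14505 = 0.780750
Compose boost 3: (0.317 + 0.780750)/(1 + 0.317×0.780750) = 1.09775/1.24750 = 0.8800

u ≈ 0.8800c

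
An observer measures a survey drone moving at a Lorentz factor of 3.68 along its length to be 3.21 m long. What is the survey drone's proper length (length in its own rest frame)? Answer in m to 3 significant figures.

L₀ ≈ 11.8 m

γ = 3.68 (given)
L₀ = γL = 3.68 × 3.21 = 11.8 m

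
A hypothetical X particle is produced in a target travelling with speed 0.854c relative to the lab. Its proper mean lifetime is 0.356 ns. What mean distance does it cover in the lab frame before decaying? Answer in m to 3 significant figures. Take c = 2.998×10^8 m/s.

γ = 1/√(1 − 0.854²) = 1.9221
Dilated lifetime: Δt = γτ₀ = 1.9221 × 0.356 ns = 0.68426 ns
d = vΔt = 0.854c × 0.68426 ns = 2.5603×10^8 m/s × 6.8426×10^-10 s = 0.175 m

d ≈ 0.175 m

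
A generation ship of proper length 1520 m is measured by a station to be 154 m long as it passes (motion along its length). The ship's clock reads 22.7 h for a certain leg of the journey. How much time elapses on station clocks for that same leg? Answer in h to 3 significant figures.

Length contraction ⇒ γ = L₀/L = 1520/154 = 9.8701
Time dilation: Δt = γτ₀ = 9.8701 × 22.7 h = 224 h

Δt ≈ 224 h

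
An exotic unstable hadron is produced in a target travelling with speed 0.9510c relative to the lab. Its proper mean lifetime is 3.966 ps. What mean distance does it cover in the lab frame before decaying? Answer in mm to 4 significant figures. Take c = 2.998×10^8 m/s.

γ = 1/√(1 − 0.9510²) = 3.23425
Dilated lifetime: Δt = γτ₀ = 3.23425 × 3.966 ps = 12.8270 ps
d = vΔt = 0.9510c × 12.8270 ps = 2.85110×10^8 m/s × 1.28270×10^-11 s = 3.657 mm

d ≈ 3.657 mm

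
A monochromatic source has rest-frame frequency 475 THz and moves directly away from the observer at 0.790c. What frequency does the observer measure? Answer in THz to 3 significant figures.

f_obs ≈ 163 THz

Relativistic Doppler: f_obs = f_src √((1−β)/(1+β))
= 475 × √(0.21000/1.7900) = 475 × 0.34252 = 163 THz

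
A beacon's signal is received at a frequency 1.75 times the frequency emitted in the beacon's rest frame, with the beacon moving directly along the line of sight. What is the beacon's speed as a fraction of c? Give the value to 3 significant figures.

β ≈ 0.508

f_obs/f_src = √((1+β)/(1−β)) = 1.75  ⇒  (1+β)/(1−β) = 3.0625
β = |1 − D²|/(1 + D²) = |1 − 3.0625|/(1 + 3.0625) = 0.508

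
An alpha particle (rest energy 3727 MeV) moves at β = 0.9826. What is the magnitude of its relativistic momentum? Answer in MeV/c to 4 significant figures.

γ = 1/√(1 − 0.9826²) = 5.38403
p = γβm₀c = 5.38403 × 0.9826 × 3727 MeV/c = 19720 MeV/c

p ≈ 19720 MeV/c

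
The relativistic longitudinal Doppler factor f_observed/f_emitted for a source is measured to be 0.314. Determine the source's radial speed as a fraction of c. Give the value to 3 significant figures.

β ≈ 0.821

f_obs/f_src = √((1−β)/(1+β)) = 0.314  ⇒  (1−β)/(1+β) = 0.098596
β = |1 − D²|/(1 + D²) = |1 − 0.098596|/(1 + 0.098596) = 0.821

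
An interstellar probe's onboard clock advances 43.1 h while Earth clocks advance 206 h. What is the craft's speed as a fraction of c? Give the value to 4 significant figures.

γ = Δt/τ₀ = 206/43.1 = 4.77958
β = √(1 − 1/γ²) = √(1 − 1/4.77958²) = 0.9779

β ≈ 0.9779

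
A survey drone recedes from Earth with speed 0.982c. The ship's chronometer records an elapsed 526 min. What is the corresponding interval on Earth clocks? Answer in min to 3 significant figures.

γ = 1/√(1 − 0.982²) = 5.2943
Time dilation: Δt = γτ₀ = 5.2943 × 526 min = 2780 min

Δt ≈ 2780 min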